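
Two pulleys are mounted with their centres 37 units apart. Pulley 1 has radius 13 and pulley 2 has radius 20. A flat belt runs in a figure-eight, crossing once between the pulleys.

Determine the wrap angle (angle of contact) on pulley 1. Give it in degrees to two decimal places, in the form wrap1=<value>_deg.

wrap1=306.22_deg

crossed belt: β = asin((r1+r2)/C) = asin(33/37) = 63.1120°
wrap1 = wrap2 = π + 2β = 306.2239°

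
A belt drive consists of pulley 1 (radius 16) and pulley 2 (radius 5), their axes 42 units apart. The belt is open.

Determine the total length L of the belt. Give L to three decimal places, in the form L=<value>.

open belt: β = asin((r2−r1)/C) = asin(-11/42) = -15.1831°
wrap1 = π − 2β = 210.3662°
wrap2 = π + 2β = 149.6338°
tangent length = C·cosβ = 40.5339
L = r1·wrap1 + r2·wrap2 + 2·C·cosβ = 16·3.6716 + 5·2.6116 + 2·40.5339 = 152.8712

L=152.871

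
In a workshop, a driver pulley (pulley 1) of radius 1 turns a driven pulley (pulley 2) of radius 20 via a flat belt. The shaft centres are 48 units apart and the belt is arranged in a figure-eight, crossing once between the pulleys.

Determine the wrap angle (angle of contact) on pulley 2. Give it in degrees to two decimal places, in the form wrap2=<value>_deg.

wrap2=231.89_deg

crossed belt: β = asin((r1+r2)/C) = asin(21/48) = 25.9445°
wrap1 = wrap2 = π + 2β = 231.8890°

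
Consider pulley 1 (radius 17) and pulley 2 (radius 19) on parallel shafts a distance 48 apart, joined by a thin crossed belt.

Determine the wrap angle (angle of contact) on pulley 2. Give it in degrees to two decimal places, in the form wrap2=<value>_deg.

crossed belt: β = asin((r1+r2)/C) = asin(36/48) = 48.5904°
wrap1 = wrap2 = π + 2β = 277.1808°

wrap2=277.18_deg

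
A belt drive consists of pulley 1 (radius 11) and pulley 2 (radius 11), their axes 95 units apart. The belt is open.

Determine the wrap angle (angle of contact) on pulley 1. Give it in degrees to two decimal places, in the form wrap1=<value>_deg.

open belt: β = asin((r2−r1)/C) = asin(0/95) = 0.0000°
wrap1 = π − 2β = 180.0000°
wrap2 = π + 2β = 180.0000°

wrap1=180.00_deg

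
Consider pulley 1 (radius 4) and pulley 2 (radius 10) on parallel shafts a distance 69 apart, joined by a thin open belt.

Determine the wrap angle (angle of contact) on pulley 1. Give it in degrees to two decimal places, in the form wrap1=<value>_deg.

open belt: β = asin((r2−r1)/C) = asin(6/69) = 4.9885°
wrap1 = π − 2β = 170.0229°
wrap2 = π + 2β = 189.9771°

wrap1=170.02_deg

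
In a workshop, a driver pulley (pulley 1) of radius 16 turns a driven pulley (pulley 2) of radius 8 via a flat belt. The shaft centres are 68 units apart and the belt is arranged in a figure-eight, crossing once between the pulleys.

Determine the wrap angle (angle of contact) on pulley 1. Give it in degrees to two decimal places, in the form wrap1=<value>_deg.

crossed belt: β = asin((r1+r2)/C) = asin(24/68) = 20.6673°
wrap1 = wrap2 = π + 2β = 221.3346°

wrap1=221.33_deg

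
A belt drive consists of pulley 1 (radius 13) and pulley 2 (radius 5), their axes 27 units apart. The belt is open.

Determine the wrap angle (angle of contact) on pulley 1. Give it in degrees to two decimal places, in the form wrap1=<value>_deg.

wrap1=214.47_deg

open belt: β = asin((r2−r1)/C) = asin(-8/27) = -17.2353°
wrap1 = π − 2β = 214.4706°
wrap2 = π + 2β = 145.5294°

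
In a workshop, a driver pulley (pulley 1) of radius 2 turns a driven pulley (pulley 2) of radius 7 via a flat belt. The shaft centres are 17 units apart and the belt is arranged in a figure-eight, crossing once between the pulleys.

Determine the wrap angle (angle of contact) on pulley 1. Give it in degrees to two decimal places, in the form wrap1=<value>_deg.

wrap1=243.93_deg

crossed belt: β = asin((r1+r2)/C) = asin(9/17) = 31.9657°
wrap1 = wrap2 = π + 2β = 243.9314°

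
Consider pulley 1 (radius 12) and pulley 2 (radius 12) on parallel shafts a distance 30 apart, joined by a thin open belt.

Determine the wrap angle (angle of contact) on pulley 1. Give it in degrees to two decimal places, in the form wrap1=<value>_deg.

wrap1=180.00_deg

open belt: β = asin((r2−r1)/C) = asin(0/30) = 0.0000°
wrap1 = π − 2β = 180.0000°
wrap2 = π + 2β = 180.0000°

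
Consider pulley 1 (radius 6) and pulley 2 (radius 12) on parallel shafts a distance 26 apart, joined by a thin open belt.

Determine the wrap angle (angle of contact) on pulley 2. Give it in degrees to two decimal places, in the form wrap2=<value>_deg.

open belt: β = asin((r2−r1)/C) = asin(6/26) = 13.3424°
wrap1 = π − 2β = 153.3153°
wrap2 = π + 2β = 206.6847°

wrap2=206.68_deg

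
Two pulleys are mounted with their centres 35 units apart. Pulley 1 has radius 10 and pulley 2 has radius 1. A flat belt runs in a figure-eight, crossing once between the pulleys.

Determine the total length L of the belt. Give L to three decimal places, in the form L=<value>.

crossed belt: β = asin((r1+r2)/C) = asin(11/35) = 18.3177°
wrap1 = wrap2 = π + 2β = 216.6354°
tangent length = C·cosβ = 33.2265
L = (r1+r2)·wrap + 2·C·cosβ = 11·3.7810 + 2·33.2265 = 108.0440

L=108.044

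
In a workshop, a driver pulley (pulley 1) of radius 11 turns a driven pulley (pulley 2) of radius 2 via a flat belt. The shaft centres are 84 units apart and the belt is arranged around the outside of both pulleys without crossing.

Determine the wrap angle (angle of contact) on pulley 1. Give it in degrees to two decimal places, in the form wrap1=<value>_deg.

open belt: β = asin((r2−r1)/C) = asin(-9/84) = -6.1506°
wrap1 = π − 2β = 192.3013°
wrap2 = π + 2β = 167.6987°

wrap1=192.30_deg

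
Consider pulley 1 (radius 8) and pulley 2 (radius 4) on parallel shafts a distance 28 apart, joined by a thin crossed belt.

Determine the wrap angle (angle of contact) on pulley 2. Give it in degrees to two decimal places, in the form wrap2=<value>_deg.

wrap2=230.75_deg

crossed belt: β = asin((r1+r2)/C) = asin(12/28) = 25.3769°
wrap1 = wrap2 = π + 2β = 230.7539°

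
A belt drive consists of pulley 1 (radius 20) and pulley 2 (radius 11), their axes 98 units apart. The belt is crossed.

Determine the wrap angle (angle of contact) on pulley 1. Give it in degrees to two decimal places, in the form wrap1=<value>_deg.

wrap1=216.88_deg

crossed belt: β = asin((r1+r2)/C) = asin(31/98) = 18.4409°
wrap1 = wrap2 = π + 2β = 216.8818°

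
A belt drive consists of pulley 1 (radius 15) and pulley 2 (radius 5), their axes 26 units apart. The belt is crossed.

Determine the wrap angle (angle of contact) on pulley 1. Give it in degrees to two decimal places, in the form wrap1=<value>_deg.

crossed belt: β = asin((r1+r2)/C) = asin(20/26) = 50.2849°
wrap1 = wrap2 = π + 2β = 280.5697°

wrap1=280.57_deg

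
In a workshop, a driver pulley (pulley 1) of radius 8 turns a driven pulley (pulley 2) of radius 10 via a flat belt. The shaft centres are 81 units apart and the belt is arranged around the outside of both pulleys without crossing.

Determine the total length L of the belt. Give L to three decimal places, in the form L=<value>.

open belt: β = asin((r2−r1)/C) = asin(2/81) = 1.4149°
wrap1 = π − 2β = 177.1703°
wrap2 = π + 2β = 182.8297°
tangent length = C·cosβ = 80.9753
L = r1·wrap1 + r2·wrap2 + 2·C·cosβ = 8·3.0922 + 10·3.1910 + 2·80.9753 = 218.5981

L=218.598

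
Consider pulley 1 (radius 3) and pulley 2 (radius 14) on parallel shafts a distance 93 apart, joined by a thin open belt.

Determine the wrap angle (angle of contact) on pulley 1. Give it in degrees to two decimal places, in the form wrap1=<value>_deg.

wrap1=166.41_deg

open belt: β = asin((r2−r1)/C) = asin(11/93) = 6.7928°
wrap1 = π − 2β = 166.4144°
wrap2 = π + 2β = 193.5856°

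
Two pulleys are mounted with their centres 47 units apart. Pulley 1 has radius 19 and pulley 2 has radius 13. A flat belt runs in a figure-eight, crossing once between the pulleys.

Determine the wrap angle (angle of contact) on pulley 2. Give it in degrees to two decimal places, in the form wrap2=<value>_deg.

crossed belt: β = asin((r1+r2)/C) = asin(32/47) = 42.9102°
wrap1 = wrap2 = π + 2β = 265.8204°

wrap2=265.82_deg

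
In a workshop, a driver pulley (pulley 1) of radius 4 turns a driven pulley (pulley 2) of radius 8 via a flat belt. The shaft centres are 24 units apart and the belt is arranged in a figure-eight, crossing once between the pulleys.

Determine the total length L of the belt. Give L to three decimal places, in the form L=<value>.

crossed belt: β = asin((r1+r2)/C) = asin(12/24) = 30.0000°
wrap1 = wrap2 = π + 2β = 240.0000°
tangent length = C·cosβ = 20.7846
L = (r1+r2)·wrap + 2·C·cosβ = 12·4.1888 + 2·20.7846 = 91.8347

L=91.835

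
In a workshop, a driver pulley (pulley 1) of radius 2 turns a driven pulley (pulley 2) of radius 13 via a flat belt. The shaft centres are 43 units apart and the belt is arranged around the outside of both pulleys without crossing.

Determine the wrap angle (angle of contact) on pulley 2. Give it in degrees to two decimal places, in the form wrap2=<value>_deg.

wrap2=209.64_deg

open belt: β = asin((r2−r1)/C) = asin(11/43) = 14.8218°
wrap1 = π − 2β = 150.3564°
wrap2 = π + 2β = 209.6436°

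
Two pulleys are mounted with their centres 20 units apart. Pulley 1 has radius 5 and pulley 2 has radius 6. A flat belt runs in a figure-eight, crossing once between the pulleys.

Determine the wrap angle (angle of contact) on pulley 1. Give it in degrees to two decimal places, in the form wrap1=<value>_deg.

crossed belt: β = asin((r1+r2)/C) = asin(11/20) = 33.3670°
wrap1 = wrap2 = π + 2β = 246.7340°

wrap1=246.73_deg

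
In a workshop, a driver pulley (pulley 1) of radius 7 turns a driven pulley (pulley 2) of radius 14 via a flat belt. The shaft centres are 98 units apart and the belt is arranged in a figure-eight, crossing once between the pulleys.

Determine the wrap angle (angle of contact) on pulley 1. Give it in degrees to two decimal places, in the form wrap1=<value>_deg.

wrap1=204.75_deg

crossed belt: β = asin((r1+r2)/C) = asin(21/98) = 12.3736°
wrap1 = wrap2 = π + 2β = 204.7473°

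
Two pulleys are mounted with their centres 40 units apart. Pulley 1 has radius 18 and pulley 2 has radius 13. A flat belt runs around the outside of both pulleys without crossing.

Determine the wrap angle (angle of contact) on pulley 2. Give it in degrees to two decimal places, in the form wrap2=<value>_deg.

open belt: β = asin((r2−r1)/C) = asin(-5/40) = -7.1808°
wrap1 = π − 2β = 194.3615°
wrap2 = π + 2β = 165.6385°

wrap2=165.64_deg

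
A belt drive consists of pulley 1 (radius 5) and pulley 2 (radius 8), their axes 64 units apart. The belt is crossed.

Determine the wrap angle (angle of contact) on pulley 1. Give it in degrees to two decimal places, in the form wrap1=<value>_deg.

wrap1=203.44_deg

crossed belt: β = asin((r1+r2)/C) = asin(13/64) = 11.7198°
wrap1 = wrap2 = π + 2β = 203.4395°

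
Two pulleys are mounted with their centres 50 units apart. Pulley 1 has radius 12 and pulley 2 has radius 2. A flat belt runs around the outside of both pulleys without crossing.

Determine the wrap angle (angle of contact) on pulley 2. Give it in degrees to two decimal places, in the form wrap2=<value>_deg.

open belt: β = asin((r2−r1)/C) = asin(-10/50) = -11.5370°
wrap1 = π − 2β = 203.0739°
wrap2 = π + 2β = 156.9261°

wrap2=156.93_deg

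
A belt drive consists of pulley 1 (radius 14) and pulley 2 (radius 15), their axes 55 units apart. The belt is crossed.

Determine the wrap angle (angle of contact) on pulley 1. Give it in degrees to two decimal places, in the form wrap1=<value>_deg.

wrap1=243.64_deg

crossed belt: β = asin((r1+r2)/C) = asin(29/55) = 31.8214°
wrap1 = wrap2 = π + 2β = 243.6427°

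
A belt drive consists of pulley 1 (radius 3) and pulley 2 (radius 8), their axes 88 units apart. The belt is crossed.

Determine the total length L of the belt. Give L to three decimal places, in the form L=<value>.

L=211.934

crossed belt: β = asin((r1+r2)/C) = asin(11/88) = 7.1808°
wrap1 = wrap2 = π + 2β = 194.3615°
tangent length = C·cosβ = 87.3098
L = (r1+r2)·wrap + 2·C·cosβ = 11·3.3922 + 2·87.3098 = 211.9343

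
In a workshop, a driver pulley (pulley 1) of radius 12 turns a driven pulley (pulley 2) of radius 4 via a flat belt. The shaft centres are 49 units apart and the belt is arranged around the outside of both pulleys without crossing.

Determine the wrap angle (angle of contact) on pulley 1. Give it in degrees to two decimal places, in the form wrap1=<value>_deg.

open belt: β = asin((r2−r1)/C) = asin(-8/49) = -9.3965°
wrap1 = π − 2β = 198.7930°
wrap2 = π + 2β = 161.2070°

wrap1=198.79_deg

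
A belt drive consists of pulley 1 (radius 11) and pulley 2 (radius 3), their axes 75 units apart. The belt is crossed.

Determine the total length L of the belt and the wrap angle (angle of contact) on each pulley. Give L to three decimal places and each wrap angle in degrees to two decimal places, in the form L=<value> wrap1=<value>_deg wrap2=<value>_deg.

crossed belt: β = asin((r1+r2)/C) = asin(14/75) = 10.7583°
wrap1 = wrap2 = π + 2β = 201.5166°
tangent length = C·cosβ = 73.6817
L = (r1+r2)·wrap + 2·C·cosβ = 14·3.5171 + 2·73.6817 = 196.6033

L=196.603 wrap1=201.52_deg wrap2=201.52_deg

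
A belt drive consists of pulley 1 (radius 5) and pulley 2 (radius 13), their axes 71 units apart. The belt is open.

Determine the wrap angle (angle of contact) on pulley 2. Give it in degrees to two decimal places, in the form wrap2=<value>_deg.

wrap2=192.94_deg

open belt: β = asin((r2−r1)/C) = asin(8/71) = 6.4696°
wrap1 = π − 2β = 167.0608°
wrap2 = π + 2β = 192.9392°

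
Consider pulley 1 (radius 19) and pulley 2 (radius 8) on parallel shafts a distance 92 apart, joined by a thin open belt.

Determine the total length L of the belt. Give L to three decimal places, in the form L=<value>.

open belt: β = asin((r2−r1)/C) = asin(-11/92) = -6.8670°
wrap1 = π − 2β = 193.7340°
wrap2 = π + 2β = 166.2660°
tangent length = C·cosβ = 91.3400
L = r1·wrap1 + r2·wrap2 + 2·C·cosβ = 19·3.3813 + 8·2.9019 + 2·91.3400 = 270.1398

L=270.140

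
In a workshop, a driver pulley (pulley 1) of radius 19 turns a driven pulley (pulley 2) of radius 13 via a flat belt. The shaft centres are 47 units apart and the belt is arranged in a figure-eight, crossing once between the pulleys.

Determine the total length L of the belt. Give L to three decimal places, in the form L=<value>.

L=217.310

crossed belt: β = asin((r1+r2)/C) = asin(32/47) = 42.9102°
wrap1 = wrap2 = π + 2β = 265.8204°
tangent length = C·cosβ = 34.4238
L = (r1+r2)·wrap + 2·C·cosβ = 32·4.6394 + 2·34.4238 = 217.3098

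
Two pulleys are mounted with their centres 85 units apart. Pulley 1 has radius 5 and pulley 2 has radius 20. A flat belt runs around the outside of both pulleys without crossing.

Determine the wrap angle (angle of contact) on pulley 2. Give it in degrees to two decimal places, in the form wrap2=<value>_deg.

wrap2=200.33_deg

open belt: β = asin((r2−r1)/C) = asin(15/85) = 10.1642°
wrap1 = π − 2β = 159.6715°
wrap2 = π + 2β = 200.3285°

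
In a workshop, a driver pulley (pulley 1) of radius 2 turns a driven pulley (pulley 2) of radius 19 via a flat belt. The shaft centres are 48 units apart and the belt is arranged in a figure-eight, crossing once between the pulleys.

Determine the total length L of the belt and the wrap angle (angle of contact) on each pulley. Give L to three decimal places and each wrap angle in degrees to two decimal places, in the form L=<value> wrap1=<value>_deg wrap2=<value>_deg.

crossed belt: β = asin((r1+r2)/C) = asin(21/48) = 25.9445°
wrap1 = wrap2 = π + 2β = 231.8890°
tangent length = C·cosβ = 43.1625
L = (r1+r2)·wrap + 2·C·cosβ = 21·4.0472 + 2·43.1625 = 171.3167

L=171.317 wrap1=231.89_deg wrap2=231.89_deg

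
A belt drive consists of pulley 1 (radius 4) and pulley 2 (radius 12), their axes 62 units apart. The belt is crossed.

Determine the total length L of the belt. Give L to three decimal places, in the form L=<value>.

crossed belt: β = asin((r1+r2)/C) = asin(16/62) = 14.9552°
wrap1 = wrap2 = π + 2β = 209.9105°
tangent length = C·cosβ = 59.8999
L = (r1+r2)·wrap + 2·C·cosβ = 16·3.6636 + 2·59.8999 = 178.4179

L=178.418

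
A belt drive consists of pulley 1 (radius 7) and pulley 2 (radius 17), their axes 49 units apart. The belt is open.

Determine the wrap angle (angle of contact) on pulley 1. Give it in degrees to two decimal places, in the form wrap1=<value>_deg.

open belt: β = asin((r2−r1)/C) = asin(10/49) = 11.7757°
wrap1 = π − 2β = 156.4485°
wrap2 = π + 2β = 203.5515°

wrap1=156.45_deg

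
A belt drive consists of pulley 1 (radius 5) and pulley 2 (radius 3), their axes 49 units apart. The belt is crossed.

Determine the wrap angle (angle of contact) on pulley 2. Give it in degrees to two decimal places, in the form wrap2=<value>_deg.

wrap2=198.79_deg

crossed belt: β = asin((r1+r2)/C) = asin(8/49) = 9.3965°
wrap1 = wrap2 = π + 2β = 198.7930°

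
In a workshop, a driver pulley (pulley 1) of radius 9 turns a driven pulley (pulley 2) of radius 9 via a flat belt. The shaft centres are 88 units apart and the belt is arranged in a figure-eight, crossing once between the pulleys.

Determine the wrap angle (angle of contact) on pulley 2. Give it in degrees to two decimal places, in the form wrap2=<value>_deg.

crossed belt: β = asin((r1+r2)/C) = asin(18/88) = 11.8029°
wrap1 = wrap2 = π + 2β = 203.6058°

wrap2=203.61_deg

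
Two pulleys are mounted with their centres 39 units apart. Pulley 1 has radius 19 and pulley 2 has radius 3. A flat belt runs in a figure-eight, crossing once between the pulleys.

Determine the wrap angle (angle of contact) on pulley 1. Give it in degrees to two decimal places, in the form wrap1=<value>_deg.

crossed belt: β = asin((r1+r2)/C) = asin(22/39) = 34.3400°
wrap1 = wrap2 = π + 2β = 248.6800°

wrap1=248.68_deg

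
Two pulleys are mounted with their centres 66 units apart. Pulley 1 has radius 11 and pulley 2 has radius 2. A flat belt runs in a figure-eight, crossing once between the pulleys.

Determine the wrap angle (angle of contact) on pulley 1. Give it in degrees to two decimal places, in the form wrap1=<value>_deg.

crossed belt: β = asin((r1+r2)/C) = asin(13/66) = 11.3598°
wrap1 = wrap2 = π + 2β = 202.7196°

wrap1=202.72_deg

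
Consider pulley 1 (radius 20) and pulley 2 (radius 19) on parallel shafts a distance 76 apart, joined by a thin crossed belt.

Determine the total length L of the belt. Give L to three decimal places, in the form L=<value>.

L=295.014

crossed belt: β = asin((r1+r2)/C) = asin(39/76) = 30.8744°
wrap1 = wrap2 = π + 2β = 241.7488°
tangent length = C·cosβ = 65.2304
L = (r1+r2)·wrap + 2·C·cosβ = 39·4.2193 + 2·65.2304 = 295.0139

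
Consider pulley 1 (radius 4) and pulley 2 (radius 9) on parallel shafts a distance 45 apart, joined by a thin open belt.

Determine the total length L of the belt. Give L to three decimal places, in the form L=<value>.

L=131.397

open belt: β = asin((r2−r1)/C) = asin(5/45) = 6.3794°
wrap1 = π − 2β = 167.2413°
wrap2 = π + 2β = 192.7587°
tangent length = C·cosβ = 44.7214
L = r1·wrap1 + r2·wrap2 + 2·C·cosβ = 4·2.9189 + 9·3.3643 + 2·44.7214 = 131.3968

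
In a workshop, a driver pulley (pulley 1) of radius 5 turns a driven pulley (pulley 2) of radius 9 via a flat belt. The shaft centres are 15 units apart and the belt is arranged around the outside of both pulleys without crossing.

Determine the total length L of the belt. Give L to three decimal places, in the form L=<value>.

open belt: β = asin((r2−r1)/C) = asin(4/15) = 15.4660°
wrap1 = π − 2β = 149.0680°
wrap2 = π + 2β = 210.9320°
tangent length = C·cosβ = 14.4568
L = r1·wrap1 + r2·wrap2 + 2·C·cosβ = 5·2.6017 + 9·3.6815 + 2·14.4568 = 75.0554

L=75.055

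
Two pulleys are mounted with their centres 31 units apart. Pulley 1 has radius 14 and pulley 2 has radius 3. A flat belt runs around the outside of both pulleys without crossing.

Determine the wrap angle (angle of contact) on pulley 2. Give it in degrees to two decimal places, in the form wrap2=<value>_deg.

wrap2=138.43_deg

open belt: β = asin((r2−r1)/C) = asin(-11/31) = -20.7836°
wrap1 = π − 2β = 221.5671°
wrap2 = π + 2β = 138.4329°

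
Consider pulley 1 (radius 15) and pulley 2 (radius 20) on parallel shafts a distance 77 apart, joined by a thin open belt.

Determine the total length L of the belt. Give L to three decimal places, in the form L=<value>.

open belt: β = asin((r2−r1)/C) = asin(5/77) = 3.7231°
wrap1 = π − 2β = 172.5538°
wrap2 = π + 2β = 187.4462°
tangent length = C·cosβ = 76.8375
L = r1·wrap1 + r2·wrap2 + 2·C·cosβ = 15·3.0116 + 20·3.2716 + 2·76.8375 = 264.2805

L=264.281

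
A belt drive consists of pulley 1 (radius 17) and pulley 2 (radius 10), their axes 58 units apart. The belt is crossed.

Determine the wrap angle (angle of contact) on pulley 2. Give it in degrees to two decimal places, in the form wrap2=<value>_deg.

wrap2=235.49_deg

crossed belt: β = asin((r1+r2)/C) = asin(27/58) = 27.7437°
wrap1 = wrap2 = π + 2β = 235.4874°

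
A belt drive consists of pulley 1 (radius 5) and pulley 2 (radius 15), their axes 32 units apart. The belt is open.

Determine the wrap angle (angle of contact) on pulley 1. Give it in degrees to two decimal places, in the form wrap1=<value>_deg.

open belt: β = asin((r2−r1)/C) = asin(10/32) = 18.2100°
wrap1 = π − 2β = 143.5801°
wrap2 = π + 2β = 216.4199°

wrap1=143.58_deg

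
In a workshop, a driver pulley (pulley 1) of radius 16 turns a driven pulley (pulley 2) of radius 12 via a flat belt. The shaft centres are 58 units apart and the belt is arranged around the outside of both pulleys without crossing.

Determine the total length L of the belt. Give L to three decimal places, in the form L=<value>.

L=204.241

open belt: β = asin((r2−r1)/C) = asin(-4/58) = -3.9546°
wrap1 = π − 2β = 187.9091°
wrap2 = π + 2β = 172.0909°
tangent length = C·cosβ = 57.8619
L = r1·wrap1 + r2·wrap2 + 2·C·cosβ = 16·3.2796 + 12·3.0036 + 2·57.8619 = 204.2406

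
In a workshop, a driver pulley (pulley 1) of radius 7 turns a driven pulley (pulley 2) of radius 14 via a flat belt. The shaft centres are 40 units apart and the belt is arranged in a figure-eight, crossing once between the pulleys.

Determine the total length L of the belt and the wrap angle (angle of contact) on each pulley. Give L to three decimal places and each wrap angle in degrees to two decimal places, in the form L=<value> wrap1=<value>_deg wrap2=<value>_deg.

crossed belt: β = asin((r1+r2)/C) = asin(21/40) = 31.6682°
wrap1 = wrap2 = π + 2β = 243.3365°
tangent length = C·cosβ = 34.0441
L = (r1+r2)·wrap + 2·C·cosβ = 21·4.2470 + 2·34.0441 = 157.2757

L=157.276 wrap1=243.34_deg wrap2=243.34_deg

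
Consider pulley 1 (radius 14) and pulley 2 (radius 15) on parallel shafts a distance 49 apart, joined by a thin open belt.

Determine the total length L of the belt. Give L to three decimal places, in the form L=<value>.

open belt: β = asin((r2−r1)/C) = asin(1/49) = 1.1694°
wrap1 = π − 2β = 177.6612°
wrap2 = π + 2β = 182.3388°
tangent length = C·cosβ = 48.9898
L = r1·wrap1 + r2·wrap2 + 2·C·cosβ = 14·3.1008 + 15·3.1824 + 2·48.9898 = 189.1266

L=189.127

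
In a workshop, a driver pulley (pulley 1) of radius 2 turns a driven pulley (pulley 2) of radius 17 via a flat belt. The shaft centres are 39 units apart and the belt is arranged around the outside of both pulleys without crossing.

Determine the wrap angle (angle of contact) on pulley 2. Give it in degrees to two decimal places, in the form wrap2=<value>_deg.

wrap2=225.24_deg

open belt: β = asin((r2−r1)/C) = asin(15/39) = 22.6199°
wrap1 = π − 2β = 134.7603°
wrap2 = π + 2β = 225.2397°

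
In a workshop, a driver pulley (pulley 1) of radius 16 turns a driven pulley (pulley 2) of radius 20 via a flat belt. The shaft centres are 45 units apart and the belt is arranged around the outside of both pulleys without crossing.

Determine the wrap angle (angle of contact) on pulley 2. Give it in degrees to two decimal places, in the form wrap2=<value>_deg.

open belt: β = asin((r2−r1)/C) = asin(4/45) = 5.0997°
wrap1 = π − 2β = 169.8006°
wrap2 = π + 2β = 190.1994°

wrap2=190.20_deg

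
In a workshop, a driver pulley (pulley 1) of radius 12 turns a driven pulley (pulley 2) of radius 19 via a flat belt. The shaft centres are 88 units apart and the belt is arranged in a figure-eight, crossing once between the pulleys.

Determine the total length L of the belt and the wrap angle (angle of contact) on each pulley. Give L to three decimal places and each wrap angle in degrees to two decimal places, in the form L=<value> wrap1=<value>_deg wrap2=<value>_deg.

crossed belt: β = asin((r1+r2)/C) = asin(31/88) = 20.6264°
wrap1 = wrap2 = π + 2β = 221.2528°
tangent length = C·cosβ = 82.3590
L = (r1+r2)·wrap + 2·C·cosβ = 31·3.8616 + 2·82.3590 = 284.4272

L=284.427 wrap1=221.25_deg wrap2=221.25_deg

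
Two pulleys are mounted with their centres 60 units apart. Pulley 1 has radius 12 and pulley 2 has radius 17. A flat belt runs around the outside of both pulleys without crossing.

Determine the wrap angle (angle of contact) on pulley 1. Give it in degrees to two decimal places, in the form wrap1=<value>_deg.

wrap1=170.44_deg

open belt: β = asin((r2−r1)/C) = asin(5/60) = 4.7802°
wrap1 = π − 2β = 170.4396°
wrap2 = π + 2β = 189.5604°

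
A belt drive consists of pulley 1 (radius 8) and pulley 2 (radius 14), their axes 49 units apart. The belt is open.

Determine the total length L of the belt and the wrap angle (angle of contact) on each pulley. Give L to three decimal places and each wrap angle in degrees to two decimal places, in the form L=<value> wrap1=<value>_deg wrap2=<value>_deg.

L=167.851 wrap1=165.93_deg wrap2=194.07_deg

open belt: β = asin((r2−r1)/C) = asin(6/49) = 7.0335°
wrap1 = π − 2β = 165.9331°
wrap2 = π + 2β = 194.0669°
tangent length = C·cosβ = 48.6313
L = r1·wrap1 + r2·wrap2 + 2·C·cosβ = 8·2.8961 + 14·3.3871 + 2·48.6313 = 167.8507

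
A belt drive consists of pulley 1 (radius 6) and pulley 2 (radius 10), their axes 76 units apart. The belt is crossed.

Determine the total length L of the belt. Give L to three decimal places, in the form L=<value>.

L=205.647

crossed belt: β = asin((r1+r2)/C) = asin(16/76) = 12.1532°
wrap1 = wrap2 = π + 2β = 204.3064°
tangent length = C·cosβ = 74.2967
L = (r1+r2)·wrap + 2·C·cosβ = 16·3.5658 + 2·74.2967 = 205.6465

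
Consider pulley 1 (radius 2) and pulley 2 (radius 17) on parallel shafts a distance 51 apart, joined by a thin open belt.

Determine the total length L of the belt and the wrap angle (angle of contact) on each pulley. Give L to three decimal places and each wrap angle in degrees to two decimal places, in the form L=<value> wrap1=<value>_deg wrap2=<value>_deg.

L=166.135 wrap1=145.79_deg wrap2=214.21_deg

open belt: β = asin((r2−r1)/C) = asin(15/51) = 17.1046°
wrap1 = π − 2β = 145.7907°
wrap2 = π + 2β = 214.2093°
tangent length = C·cosβ = 48.7442
L = r1·wrap1 + r2·wrap2 + 2·C·cosβ = 2·2.5445 + 17·3.7387 + 2·48.7442 = 166.1347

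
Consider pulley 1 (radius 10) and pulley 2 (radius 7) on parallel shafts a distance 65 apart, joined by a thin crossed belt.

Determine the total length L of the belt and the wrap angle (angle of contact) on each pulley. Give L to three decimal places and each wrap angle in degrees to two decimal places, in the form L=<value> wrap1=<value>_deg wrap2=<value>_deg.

crossed belt: β = asin((r1+r2)/C) = asin(17/65) = 15.1614°
wrap1 = wrap2 = π + 2β = 210.3227°
tangent length = C·cosβ = 62.7375
L = (r1+r2)·wrap + 2·C·cosβ = 17·3.6708 + 2·62.7375 = 187.8791

L=187.879 wrap1=210.32_deg wrap2=210.32_deg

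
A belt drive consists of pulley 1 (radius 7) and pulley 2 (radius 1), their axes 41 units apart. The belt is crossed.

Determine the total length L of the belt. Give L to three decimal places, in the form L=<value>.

crossed belt: β = asin((r1+r2)/C) = asin(8/41) = 11.2518°
wrap1 = wrap2 = π + 2β = 202.5037°
tangent length = C·cosβ = 40.2119
L = (r1+r2)·wrap + 2·C·cosβ = 8·3.5344 + 2·40.2119 = 108.6987

L=108.699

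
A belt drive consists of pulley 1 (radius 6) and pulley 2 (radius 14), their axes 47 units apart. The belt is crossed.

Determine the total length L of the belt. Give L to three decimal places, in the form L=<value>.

L=165.479

crossed belt: β = asin((r1+r2)/C) = asin(20/47) = 25.1843°
wrap1 = wrap2 = π + 2β = 230.3687°
tangent length = C·cosβ = 42.5323
L = (r1+r2)·wrap + 2·C·cosβ = 20·4.0207 + 2·42.5323 = 165.4785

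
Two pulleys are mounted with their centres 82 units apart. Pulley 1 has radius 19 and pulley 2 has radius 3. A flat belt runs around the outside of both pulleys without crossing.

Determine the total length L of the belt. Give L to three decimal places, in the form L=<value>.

open belt: β = asin((r2−r1)/C) = asin(-16/82) = -11.2518°
wrap1 = π − 2β = 202.5037°
wrap2 = π + 2β = 157.4963°
tangent length = C·cosβ = 80.4239
L = r1·wrap1 + r2·wrap2 + 2·C·cosβ = 19·3.5344 + 3·2.7488 + 2·80.4239 = 236.2470

L=236.247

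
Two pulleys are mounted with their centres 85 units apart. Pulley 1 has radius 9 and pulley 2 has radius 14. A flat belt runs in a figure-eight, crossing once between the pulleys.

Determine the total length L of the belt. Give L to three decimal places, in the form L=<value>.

L=248.519

crossed belt: β = asin((r1+r2)/C) = asin(23/85) = 15.6993°
wrap1 = wrap2 = π + 2β = 211.3985°
tangent length = C·cosβ = 81.8291
L = (r1+r2)·wrap + 2·C·cosβ = 23·3.6896 + 2·81.8291 = 248.5190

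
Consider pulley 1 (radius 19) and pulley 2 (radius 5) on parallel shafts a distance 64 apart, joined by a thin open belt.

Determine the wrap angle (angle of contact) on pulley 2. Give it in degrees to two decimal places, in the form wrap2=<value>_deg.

open belt: β = asin((r2−r1)/C) = asin(-14/64) = -12.6356°
wrap1 = π − 2β = 205.2713°
wrap2 = π + 2β = 154.7287°

wrap2=154.73_deg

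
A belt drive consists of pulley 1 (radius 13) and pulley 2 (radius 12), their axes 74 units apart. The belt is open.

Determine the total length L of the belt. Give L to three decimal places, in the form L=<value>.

L=226.553

open belt: β = asin((r2−r1)/C) = asin(-1/74) = -0.7743°
wrap1 = π − 2β = 181.5486°
wrap2 = π + 2β = 178.4514°
tangent length = C·cosβ = 73.9932
L = r1·wrap1 + r2·wrap2 + 2·C·cosβ = 13·3.1686 + 12·3.1146 + 2·73.9932 = 226.5533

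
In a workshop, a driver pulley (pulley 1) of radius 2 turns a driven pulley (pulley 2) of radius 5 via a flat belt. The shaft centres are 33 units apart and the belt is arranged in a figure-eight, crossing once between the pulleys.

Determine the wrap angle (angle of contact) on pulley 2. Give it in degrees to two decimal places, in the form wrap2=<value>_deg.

wrap2=204.49_deg

crossed belt: β = asin((r1+r2)/C) = asin(7/33) = 12.2467°
wrap1 = wrap2 = π + 2β = 204.4934°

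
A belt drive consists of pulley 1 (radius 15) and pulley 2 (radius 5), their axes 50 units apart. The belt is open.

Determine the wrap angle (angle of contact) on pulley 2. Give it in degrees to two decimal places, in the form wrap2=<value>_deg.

open belt: β = asin((r2−r1)/C) = asin(-10/50) = -11.5370°
wrap1 = π − 2β = 203.0739°
wrap2 = π + 2β = 156.9261°

wrap2=156.93_deg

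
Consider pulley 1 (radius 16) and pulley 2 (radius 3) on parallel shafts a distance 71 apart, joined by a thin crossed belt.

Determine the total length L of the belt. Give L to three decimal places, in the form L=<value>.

crossed belt: β = asin((r1+r2)/C) = asin(19/71) = 15.5218°
wrap1 = wrap2 = π + 2β = 211.0437°
tangent length = C·cosβ = 68.4105
L = (r1+r2)·wrap + 2·C·cosβ = 19·3.6834 + 2·68.4105 = 206.8058

L=206.806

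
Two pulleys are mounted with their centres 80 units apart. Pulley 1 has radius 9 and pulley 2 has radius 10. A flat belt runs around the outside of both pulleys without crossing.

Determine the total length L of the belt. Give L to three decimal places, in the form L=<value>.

L=219.703

open belt: β = asin((r2−r1)/C) = asin(1/80) = 0.7162°
wrap1 = π − 2β = 178.5676°
wrap2 = π + 2β = 181.4324°
tangent length = C·cosβ = 79.9937
L = r1·wrap1 + r2·wrap2 + 2·C·cosβ = 9·3.1166 + 10·3.1666 + 2·79.9937 = 219.7028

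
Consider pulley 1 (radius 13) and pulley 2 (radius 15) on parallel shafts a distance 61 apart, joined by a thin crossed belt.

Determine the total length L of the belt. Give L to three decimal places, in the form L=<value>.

crossed belt: β = asin((r1+r2)/C) = asin(28/61) = 27.3237°
wrap1 = wrap2 = π + 2β = 234.6473°
tangent length = C·cosβ = 54.1941
L = (r1+r2)·wrap + 2·C·cosβ = 28·4.0954 + 2·54.1941 = 223.0585

L=223.058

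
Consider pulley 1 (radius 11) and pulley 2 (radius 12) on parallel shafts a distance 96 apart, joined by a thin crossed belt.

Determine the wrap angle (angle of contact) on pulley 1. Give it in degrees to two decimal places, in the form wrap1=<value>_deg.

crossed belt: β = asin((r1+r2)/C) = asin(23/96) = 13.8619°
wrap1 = wrap2 = π + 2β = 207.7239°

wrap1=207.72_deg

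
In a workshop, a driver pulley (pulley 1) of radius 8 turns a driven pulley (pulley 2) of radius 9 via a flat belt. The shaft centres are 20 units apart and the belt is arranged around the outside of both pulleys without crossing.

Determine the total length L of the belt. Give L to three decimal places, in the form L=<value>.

L=93.457

open belt: β = asin((r2−r1)/C) = asin(1/20) = 2.8660°
wrap1 = π − 2β = 174.2680°
wrap2 = π + 2β = 185.7320°
tangent length = C·cosβ = 19.9750
L = r1·wrap1 + r2·wrap2 + 2·C·cosβ = 8·3.0416 + 9·3.2416 + 2·19.9750 = 93.4571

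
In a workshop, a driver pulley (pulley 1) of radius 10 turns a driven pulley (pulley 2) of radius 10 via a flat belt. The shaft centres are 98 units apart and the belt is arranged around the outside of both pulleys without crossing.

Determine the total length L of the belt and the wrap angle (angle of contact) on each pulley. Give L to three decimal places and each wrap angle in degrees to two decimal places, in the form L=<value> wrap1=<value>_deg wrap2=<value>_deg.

open belt: β = asin((r2−r1)/C) = asin(0/98) = 0.0000°
wrap1 = π − 2β = 180.0000°
wrap2 = π + 2β = 180.0000°
tangent length = C·cosβ = 98.0000
L = r1·wrap1 + r2·wrap2 + 2·C·cosβ = 10·3.1416 + 10·3.1416 + 2·98.0000 = 258.8319

L=258.832 wrap1=180.00_deg wrap2=180.00_deg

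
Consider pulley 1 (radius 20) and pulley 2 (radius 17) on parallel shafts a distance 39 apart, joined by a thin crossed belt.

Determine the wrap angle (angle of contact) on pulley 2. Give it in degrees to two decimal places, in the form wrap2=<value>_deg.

wrap2=323.14_deg

crossed belt: β = asin((r1+r2)/C) = asin(37/39) = 71.5713°
wrap1 = wrap2 = π + 2β = 323.1427°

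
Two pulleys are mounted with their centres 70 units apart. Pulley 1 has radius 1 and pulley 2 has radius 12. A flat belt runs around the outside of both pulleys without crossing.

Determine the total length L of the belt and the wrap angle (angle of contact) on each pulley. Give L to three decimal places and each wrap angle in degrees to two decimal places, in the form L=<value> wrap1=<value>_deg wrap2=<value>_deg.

L=182.573 wrap1=161.92_deg wrap2=198.08_deg

open belt: β = asin((r2−r1)/C) = asin(11/70) = 9.0411°
wrap1 = π − 2β = 161.9178°
wrap2 = π + 2β = 198.0822°
tangent length = C·cosβ = 69.1303
L = r1·wrap1 + r2·wrap2 + 2·C·cosβ = 1·2.8260 + 12·3.4572 + 2·69.1303 = 182.5729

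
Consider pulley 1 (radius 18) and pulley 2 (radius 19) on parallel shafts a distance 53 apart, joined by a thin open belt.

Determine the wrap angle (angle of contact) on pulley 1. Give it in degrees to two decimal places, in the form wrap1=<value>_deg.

open belt: β = asin((r2−r1)/C) = asin(1/53) = 1.0811°
wrap1 = π − 2β = 177.8378°
wrap2 = π + 2β = 182.1622°

wrap1=177.84_deg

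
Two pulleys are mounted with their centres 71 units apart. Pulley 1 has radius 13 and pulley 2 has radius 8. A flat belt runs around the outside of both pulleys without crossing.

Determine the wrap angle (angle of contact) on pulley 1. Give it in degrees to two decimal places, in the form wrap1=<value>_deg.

wrap1=188.08_deg

open belt: β = asin((r2−r1)/C) = asin(-5/71) = -4.0383°
wrap1 = π − 2β = 188.0765°
wrap2 = π + 2β = 171.9235°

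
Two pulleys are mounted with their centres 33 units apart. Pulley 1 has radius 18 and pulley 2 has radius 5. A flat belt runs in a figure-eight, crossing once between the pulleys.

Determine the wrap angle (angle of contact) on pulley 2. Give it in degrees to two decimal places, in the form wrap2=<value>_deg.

wrap2=268.37_deg

crossed belt: β = asin((r1+r2)/C) = asin(23/33) = 44.1844°
wrap1 = wrap2 = π + 2β = 268.3688°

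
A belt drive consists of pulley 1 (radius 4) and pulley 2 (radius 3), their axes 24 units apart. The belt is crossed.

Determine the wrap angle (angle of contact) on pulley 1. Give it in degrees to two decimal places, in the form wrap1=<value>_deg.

wrap1=213.92_deg

crossed belt: β = asin((r1+r2)/C) = asin(7/24) = 16.9578°
wrap1 = wrap2 = π + 2β = 213.9155°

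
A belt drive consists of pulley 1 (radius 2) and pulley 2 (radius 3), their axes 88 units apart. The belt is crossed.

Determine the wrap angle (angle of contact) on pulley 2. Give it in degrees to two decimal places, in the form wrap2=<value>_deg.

crossed belt: β = asin((r1+r2)/C) = asin(5/88) = 3.2572°
wrap1 = wrap2 = π + 2β = 186.5144°

wrap2=186.51_deg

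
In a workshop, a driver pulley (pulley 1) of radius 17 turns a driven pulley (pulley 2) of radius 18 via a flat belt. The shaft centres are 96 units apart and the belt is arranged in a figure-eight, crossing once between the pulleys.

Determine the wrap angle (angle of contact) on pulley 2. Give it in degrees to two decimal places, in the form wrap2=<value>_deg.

wrap2=222.76_deg

crossed belt: β = asin((r1+r2)/C) = asin(35/96) = 21.3819°
wrap1 = wrap2 = π + 2β = 222.7639°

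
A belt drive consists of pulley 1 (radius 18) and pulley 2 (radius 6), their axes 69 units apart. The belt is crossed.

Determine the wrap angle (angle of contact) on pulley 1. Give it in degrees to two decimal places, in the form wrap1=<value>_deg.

crossed belt: β = asin((r1+r2)/C) = asin(24/69) = 20.3544°
wrap1 = wrap2 = π + 2β = 220.7088°

wrap1=220.71_deg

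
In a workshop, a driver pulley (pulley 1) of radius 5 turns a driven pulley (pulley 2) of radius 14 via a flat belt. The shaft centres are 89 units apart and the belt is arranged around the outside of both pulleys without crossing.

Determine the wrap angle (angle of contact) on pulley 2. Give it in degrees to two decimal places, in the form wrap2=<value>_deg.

wrap2=191.61_deg

open belt: β = asin((r2−r1)/C) = asin(9/89) = 5.8039°
wrap1 = π − 2β = 168.3922°
wrap2 = π + 2β = 191.6078°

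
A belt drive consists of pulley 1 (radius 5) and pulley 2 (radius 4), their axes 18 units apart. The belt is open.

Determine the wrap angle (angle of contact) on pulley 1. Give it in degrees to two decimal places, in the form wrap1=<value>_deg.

wrap1=186.37_deg

open belt: β = asin((r2−r1)/C) = asin(-1/18) = -3.1847°
wrap1 = π − 2β = 186.3695°
wrap2 = π + 2β = 173.6305°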